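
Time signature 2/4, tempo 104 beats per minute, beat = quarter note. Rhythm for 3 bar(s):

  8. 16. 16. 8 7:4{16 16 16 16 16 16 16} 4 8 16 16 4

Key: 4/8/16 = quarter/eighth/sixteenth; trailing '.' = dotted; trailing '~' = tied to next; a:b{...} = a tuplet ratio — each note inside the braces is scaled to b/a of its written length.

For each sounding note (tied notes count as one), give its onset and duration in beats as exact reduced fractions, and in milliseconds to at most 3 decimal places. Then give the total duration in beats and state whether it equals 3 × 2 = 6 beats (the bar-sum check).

1) 0.0ms=0b +432.692ms=3/4b
2) 432.692ms=3/4b +216.346ms=3/8b
3) 649.038ms=9/8b +216.346ms=3/8b
4) 865.385ms=3/2b +288.462ms=1/2b
5) 1153.846ms=2b +82.418ms=1/7b
6) 1236.264ms=15/7b +82.418ms=1/7b
7) 1318.681ms=16/7b +82.418ms=1/7b
8) 1401.099ms=17/7b +82.418ms=1/7b
9) 1483.516ms=18/7b +82.418ms=1/7b
10) 1565.934ms=19/7b +82.418ms=1/7b
11) 1648.352ms=20/7b +82.418ms=1/7b
12) 1730.769ms=3b +576.923ms=1b
13) 2307.692ms=4b +288.462ms=1/2b
14) 2596.154ms=9/2b +144.231ms=1/4b
15) 2740.385ms=19/4b +144.231ms=1/4b
16) 2884.615ms=5b +576.923ms=1b
Σ=6b of 6 (104bpm 2/4) — PASS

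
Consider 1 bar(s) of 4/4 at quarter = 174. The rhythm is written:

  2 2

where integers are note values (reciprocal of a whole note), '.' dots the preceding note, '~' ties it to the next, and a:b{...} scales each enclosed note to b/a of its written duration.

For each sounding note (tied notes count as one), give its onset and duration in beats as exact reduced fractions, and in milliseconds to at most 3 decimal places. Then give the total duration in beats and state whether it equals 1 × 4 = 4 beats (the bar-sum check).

1) 0.0ms=0b +689.655ms=2b
2) 689.655ms=2b +689.655ms=2b
Σ=4b of 4 (174bpm 4/4) — PASS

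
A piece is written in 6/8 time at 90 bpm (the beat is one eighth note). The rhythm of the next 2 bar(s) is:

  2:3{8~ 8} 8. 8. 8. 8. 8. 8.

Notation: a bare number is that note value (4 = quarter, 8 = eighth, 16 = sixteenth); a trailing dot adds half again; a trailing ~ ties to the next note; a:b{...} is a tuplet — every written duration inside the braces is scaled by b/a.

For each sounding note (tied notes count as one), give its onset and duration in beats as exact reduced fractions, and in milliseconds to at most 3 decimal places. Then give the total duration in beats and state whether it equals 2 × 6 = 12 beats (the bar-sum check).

1) 0.0ms=0b +2000.0ms=3b
2) 2000.0ms=3b +1000.0ms=3/2b
3) 3000.0ms=9/2b +1000.0ms=3/2b
4) 4000.0ms=6b +1000.0ms=3/2b
5) 5000.0ms=15/2b +1000.0ms=3/2b
6) 6000.0ms=9b +1000.0ms=3/2b
7) 7000.0ms=21/2b +1000.0ms=3/2b
Σ=12b of 12 (90bpm 6/8) — PASS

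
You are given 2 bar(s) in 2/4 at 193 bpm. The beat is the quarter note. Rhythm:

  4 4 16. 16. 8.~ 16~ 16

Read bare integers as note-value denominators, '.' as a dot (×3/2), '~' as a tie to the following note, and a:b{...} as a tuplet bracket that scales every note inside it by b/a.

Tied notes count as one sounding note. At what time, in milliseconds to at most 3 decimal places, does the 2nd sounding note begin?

1. 0.0ms @ 0 + 310.881ms (1)
2. 310.881ms @ 1 + 310.881ms (1)
3. 621.762ms @ 2 + 116.58ms (3/8)
4. 738.342ms @ 19/8 + 116.58ms (3/8)
5. 854.922ms @ 11/4 + 388.601ms (5/4)

note 2 onset = 1b = 310.881ms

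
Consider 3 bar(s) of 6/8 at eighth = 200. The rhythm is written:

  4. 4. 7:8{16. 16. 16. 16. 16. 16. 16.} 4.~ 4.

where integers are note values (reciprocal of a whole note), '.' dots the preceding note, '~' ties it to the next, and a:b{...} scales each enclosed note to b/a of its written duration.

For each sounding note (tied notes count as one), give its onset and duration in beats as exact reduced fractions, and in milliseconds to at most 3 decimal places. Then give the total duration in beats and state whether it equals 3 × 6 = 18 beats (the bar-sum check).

1) 0.0ms=0b +900.0ms=3b
2) 900.0ms=3b +900.0ms=3b
3) 1800.0ms=6b +257.143ms=6/7b
4) 2057.143ms=48/7b +257.143ms=6/7b
5) 2314.286ms=54/7b +257.143ms=6/7b
6) 2571.429ms=60/7b +257.143ms=6/7b
7) 2828.571ms=66/7b +257.143ms=6/7b
8) 3085.714ms=72/7b +257.143ms=6/7b
9) 3342.857ms=78/7b +257.143ms=6/7b
10) 3600.0ms=12b +1800.0ms=6b
Σ=18b of 18 (200bpm 6/8) — PASS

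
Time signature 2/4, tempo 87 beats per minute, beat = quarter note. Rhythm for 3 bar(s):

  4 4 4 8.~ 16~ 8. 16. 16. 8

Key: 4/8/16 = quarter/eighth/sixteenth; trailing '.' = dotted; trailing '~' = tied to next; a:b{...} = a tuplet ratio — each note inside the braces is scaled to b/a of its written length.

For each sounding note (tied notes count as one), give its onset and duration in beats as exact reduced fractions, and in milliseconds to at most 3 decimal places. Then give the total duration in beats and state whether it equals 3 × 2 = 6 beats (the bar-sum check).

1) 0.0ms=0b +689.655ms=1b
2) 689.655ms=1b +689.655ms=1b
3) 1379.31ms=2b +689.655ms=1b
4) 2068.966ms=3b +1206.897ms=7/4b
5) 3275.862ms=19/4b +258.621ms=3/8b
6) 3534.483ms=41/8b +258.621ms=3/8b
7) 3793.103ms=11/2b +344.828ms=1/2b
Σ=6b of 6 (87bpm 2/4) — PASS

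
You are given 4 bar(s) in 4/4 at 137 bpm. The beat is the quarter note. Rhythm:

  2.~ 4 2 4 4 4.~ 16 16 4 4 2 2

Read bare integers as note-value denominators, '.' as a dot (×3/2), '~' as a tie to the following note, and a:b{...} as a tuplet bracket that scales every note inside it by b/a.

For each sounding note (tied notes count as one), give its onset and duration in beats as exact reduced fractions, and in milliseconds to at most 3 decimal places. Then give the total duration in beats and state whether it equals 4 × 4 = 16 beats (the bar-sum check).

1) 0.0ms=0b +1751.825ms=4b
2) 1751.825ms=4b +875.912ms=2b
3) 2627.737ms=6b +437.956ms=1b
4) 3065.693ms=7b +437.956ms=1b
5) 3503.65ms=8b +766.423ms=7/4b
6) 4270.073ms=39/4b +109.489ms=1/4b
7) 4379.562ms=10b +437.956ms=1b
8) 4817.518ms=11b +437.956ms=1b
9) 5255.474ms=12b +875.912ms=2b
10) 6131.387ms=14b +875.912ms=2b
Σ=16b of 16 (137bpm 4/4) — PASS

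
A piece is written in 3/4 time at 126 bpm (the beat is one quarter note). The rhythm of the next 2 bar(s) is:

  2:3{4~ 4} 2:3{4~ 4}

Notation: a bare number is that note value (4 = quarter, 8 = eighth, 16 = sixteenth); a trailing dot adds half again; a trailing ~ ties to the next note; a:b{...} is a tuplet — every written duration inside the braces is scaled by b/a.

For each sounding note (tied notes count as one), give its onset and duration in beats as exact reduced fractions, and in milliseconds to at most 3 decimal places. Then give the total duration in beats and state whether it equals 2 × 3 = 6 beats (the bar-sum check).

1) 0.0ms=0b +1428.571ms=3b
2) 1428.571ms=3b +1428.571ms=3b
Σ=6b of 6 (126bpm 3/4) — PASS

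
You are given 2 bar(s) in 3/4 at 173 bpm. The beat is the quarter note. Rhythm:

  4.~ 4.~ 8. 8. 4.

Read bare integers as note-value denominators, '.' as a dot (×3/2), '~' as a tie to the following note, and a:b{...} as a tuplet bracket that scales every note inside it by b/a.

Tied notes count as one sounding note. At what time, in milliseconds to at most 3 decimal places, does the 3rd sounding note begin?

note 3 onset = 9/2b = 1560.694ms

1. 0.0ms @ 0 + 1300.578ms (15/4)
2. 1300.578ms @ 15/4 + 260.116ms (3/4)
3. 1560.694ms @ 9/2 + 520.231ms (3/2)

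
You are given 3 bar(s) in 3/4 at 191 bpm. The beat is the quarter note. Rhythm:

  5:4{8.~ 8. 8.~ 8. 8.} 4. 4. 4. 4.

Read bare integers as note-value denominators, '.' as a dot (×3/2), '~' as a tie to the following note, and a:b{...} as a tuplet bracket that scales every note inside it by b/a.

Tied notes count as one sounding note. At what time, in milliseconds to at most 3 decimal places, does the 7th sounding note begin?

note 7 onset = 15/2b = 2356.021ms

1. 0.0ms @ 0 + 376.963ms (6/5)
2. 376.963ms @ 6/5 + 376.963ms (6/5)
3. 753.927ms @ 12/5 + 188.482ms (3/5)
4. 942.408ms @ 3 + 471.204ms (3/2)
5. 1413.613ms @ 9/2 + 471.204ms (3/2)
6. 1884.817ms @ 6 + 471.204ms (3/2)
7. 2356.021ms @ 15/2 + 471.204ms (3/2)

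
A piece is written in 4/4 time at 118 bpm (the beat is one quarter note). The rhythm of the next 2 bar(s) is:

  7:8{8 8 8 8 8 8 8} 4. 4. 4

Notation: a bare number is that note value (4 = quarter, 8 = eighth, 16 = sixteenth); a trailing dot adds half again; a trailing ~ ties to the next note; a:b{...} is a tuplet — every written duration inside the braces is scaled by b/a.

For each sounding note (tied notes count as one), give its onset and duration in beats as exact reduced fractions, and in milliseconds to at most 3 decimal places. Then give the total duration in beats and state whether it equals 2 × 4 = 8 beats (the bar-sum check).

1) 0.0ms=0b +290.557ms=4/7b
2) 290.557ms=4/7b +290.557ms=4/7b
3) 581.114ms=8/7b +290.557ms=4/7b
4) 871.671ms=12/7b +290.557ms=4/7b
5) 1162.228ms=16/7b +290.557ms=4/7b
6) 1452.785ms=20/7b +290.557ms=4/7b
7) 1743.341ms=24/7b +290.557ms=4/7b
8) 2033.898ms=4b +762.712ms=3/2b
9) 2796.61ms=11/2b +762.712ms=3/2b
10) 3559.322ms=7b +508.475ms=1b
Σ=8b of 8 (118bpm 4/4) — PASS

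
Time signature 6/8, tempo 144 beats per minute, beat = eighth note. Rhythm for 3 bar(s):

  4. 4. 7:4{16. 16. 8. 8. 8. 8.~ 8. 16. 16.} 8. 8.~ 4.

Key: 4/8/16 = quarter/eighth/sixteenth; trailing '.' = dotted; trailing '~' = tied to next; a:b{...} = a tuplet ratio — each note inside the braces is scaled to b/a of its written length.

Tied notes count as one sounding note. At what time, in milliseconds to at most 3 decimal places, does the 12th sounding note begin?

note 12 onset = 27/2b = 5625.0ms

1. 0.0ms @ 0 + 1250.0ms (3)
2. 1250.0ms @ 3 + 1250.0ms (3)
3. 2500.0ms @ 6 + 178.571ms (3/7)
4. 2678.571ms @ 45/7 + 178.571ms (3/7)
5. 2857.143ms @ 48/7 + 357.143ms (6/7)
6. 3214.286ms @ 54/7 + 357.143ms (6/7)
7. 3571.429ms @ 60/7 + 357.143ms (6/7)
8. 3928.571ms @ 66/7 + 714.286ms (12/7)
9. 4642.857ms @ 78/7 + 178.571ms (3/7)
10. 4821.429ms @ 81/7 + 178.571ms (3/7)
11. 5000.0ms @ 12 + 625.0ms (3/2)
12. 5625.0ms @ 27/2 + 1875.0ms (9/2)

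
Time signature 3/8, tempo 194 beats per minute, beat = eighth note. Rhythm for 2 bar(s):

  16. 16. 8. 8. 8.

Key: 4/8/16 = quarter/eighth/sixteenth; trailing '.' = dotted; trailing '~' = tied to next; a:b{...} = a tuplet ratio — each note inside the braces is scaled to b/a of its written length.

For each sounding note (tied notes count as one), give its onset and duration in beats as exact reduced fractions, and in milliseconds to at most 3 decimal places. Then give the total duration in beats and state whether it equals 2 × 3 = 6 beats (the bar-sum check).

1) 0.0ms=0b +231.959ms=3/4b
2) 231.959ms=3/4b +231.959ms=3/4b
3) 463.918ms=3/2b +463.918ms=3/2b
4) 927.835ms=3b +463.918ms=3/2b
5) 1391.753ms=9/2b +463.918ms=3/2b
Σ=6b of 6 (194bpm 3/8) — PASS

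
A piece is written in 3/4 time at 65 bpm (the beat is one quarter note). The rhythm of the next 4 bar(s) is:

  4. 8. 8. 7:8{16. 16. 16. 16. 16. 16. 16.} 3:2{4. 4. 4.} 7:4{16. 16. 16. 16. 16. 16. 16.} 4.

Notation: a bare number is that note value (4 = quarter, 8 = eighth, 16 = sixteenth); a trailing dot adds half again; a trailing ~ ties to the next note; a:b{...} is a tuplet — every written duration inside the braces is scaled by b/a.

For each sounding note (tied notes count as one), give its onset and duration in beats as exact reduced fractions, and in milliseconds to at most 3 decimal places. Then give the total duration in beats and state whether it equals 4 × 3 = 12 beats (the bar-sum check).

1) 0.0ms=0b +1384.615ms=3/2b
2) 1384.615ms=3/2b +692.308ms=3/4b
3) 2076.923ms=9/4b +692.308ms=3/4b
4) 2769.231ms=3b +395.604ms=3/7b
5) 3164.835ms=24/7b +395.604ms=3/7b
6) 3560.44ms=27/7b +395.604ms=3/7b
7) 3956.044ms=30/7b +395.604ms=3/7b
8) 4351.648ms=33/7b +395.604ms=3/7b
9) 4747.253ms=36/7b +395.604ms=3/7b
10) 5142.857ms=39/7b +395.604ms=3/7b
11) 5538.462ms=6b +923.077ms=1b
12) 6461.538ms=7b +923.077ms=1b
13) 7384.615ms=8b +923.077ms=1b
14) 8307.692ms=9b +197.802ms=3/14b
15) 8505.495ms=129/14b +197.802ms=3/14b
16) 8703.297ms=66/7b +197.802ms=3/14b
17) 8901.099ms=135/14b +197.802ms=3/14b
18) 9098.901ms=69/7b +197.802ms=3/14b
19) 9296.703ms=141/14b +197.802ms=3/14b
20) 9494.505ms=72/7b +197.802ms=3/14b
21) 9692.308ms=21/2b +1384.615ms=3/2b
Σ=12b of 12 (65bpm 3/4) — PASS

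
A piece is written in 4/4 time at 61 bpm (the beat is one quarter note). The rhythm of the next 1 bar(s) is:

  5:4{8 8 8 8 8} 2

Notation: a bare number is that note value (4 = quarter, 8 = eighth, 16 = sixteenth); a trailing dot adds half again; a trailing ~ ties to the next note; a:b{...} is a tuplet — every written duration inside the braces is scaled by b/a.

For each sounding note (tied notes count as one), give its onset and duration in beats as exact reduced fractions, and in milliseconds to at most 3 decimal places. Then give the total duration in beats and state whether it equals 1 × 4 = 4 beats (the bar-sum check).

1) 0.0ms=0b +393.443ms=2/5b
2) 393.443ms=2/5b +393.443ms=2/5b
3) 786.885ms=4/5b +393.443ms=2/5b
4) 1180.328ms=6/5b +393.443ms=2/5b
5) 1573.77ms=8/5b +393.443ms=2/5b
6) 1967.213ms=2b +1967.213ms=2b
Σ=4b of 4 (61bpm 4/4) — PASS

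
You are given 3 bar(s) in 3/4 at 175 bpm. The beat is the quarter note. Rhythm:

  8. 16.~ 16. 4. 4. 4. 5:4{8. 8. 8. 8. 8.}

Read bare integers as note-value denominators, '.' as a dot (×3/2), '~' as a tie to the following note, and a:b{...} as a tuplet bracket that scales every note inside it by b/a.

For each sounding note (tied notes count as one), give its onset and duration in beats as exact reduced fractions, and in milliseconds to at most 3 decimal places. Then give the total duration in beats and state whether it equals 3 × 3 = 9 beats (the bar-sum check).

1) 0.0ms=0b +257.143ms=3/4b
2) 257.143ms=3/4b +257.143ms=3/4b
3) 514.286ms=3/2b +514.286ms=3/2b
4) 1028.571ms=3b +514.286ms=3/2b
5) 1542.857ms=9/2b +514.286ms=3/2b
6) 2057.143ms=6b +205.714ms=3/5b
7) 2262.857ms=33/5b +205.714ms=3/5b
8) 2468.571ms=36/5b +205.714ms=3/5b
9) 2674.286ms=39/5b +205.714ms=3/5b
10) 2880.0ms=42/5b +205.714ms=3/5b
Σ=9b of 9 (175bpm 3/4) — PASS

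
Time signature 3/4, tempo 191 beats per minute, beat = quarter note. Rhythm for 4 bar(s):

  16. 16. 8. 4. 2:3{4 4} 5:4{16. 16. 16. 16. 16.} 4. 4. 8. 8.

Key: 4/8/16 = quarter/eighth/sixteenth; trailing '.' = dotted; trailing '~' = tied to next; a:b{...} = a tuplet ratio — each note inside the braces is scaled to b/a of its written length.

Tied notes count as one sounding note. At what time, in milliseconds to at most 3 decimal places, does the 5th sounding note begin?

1. 0.0ms @ 0 + 117.801ms (3/8)
2. 117.801ms @ 3/8 + 117.801ms (3/8)
3. 235.602ms @ 3/4 + 235.602ms (3/4)
4. 471.204ms @ 3/2 + 471.204ms (3/2)
5. 942.408ms @ 3 + 471.204ms (3/2)
6. 1413.613ms @ 9/2 + 471.204ms (3/2)
7. 1884.817ms @ 6 + 94.241ms (3/10)
8. 1979.058ms @ 63/10 + 94.241ms (3/10)
9. 2073.298ms @ 33/5 + 94.241ms (3/10)
10. 2167.539ms @ 69/10 + 94.241ms (3/10)
11. 2261.78ms @ 36/5 + 94.241ms (3/10)
12. 2356.021ms @ 15/2 + 471.204ms (3/2)
13. 2827.225ms @ 9 + 471.204ms (3/2)
14. 3298.429ms @ 21/2 + 235.602ms (3/4)
15. 3534.031ms @ 45/4 + 235.602ms (3/4)

note 5 onset = 3b = 942.408ms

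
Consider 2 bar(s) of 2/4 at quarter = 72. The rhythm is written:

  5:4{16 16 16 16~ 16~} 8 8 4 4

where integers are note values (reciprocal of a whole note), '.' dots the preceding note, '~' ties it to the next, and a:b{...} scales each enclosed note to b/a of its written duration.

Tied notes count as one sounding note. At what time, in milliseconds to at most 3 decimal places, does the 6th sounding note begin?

note 6 onset = 2b = 1666.667ms

1. 0.0ms @ 0 + 166.667ms (1/5)
2. 166.667ms @ 1/5 + 166.667ms (1/5)
3. 333.333ms @ 2/5 + 166.667ms (1/5)
4. 500.0ms @ 3/5 + 750.0ms (9/10)
5. 1250.0ms @ 3/2 + 416.667ms (1/2)
6. 1666.667ms @ 2 + 833.333ms (1)
7. 2500.0ms @ 3 + 833.333ms (1)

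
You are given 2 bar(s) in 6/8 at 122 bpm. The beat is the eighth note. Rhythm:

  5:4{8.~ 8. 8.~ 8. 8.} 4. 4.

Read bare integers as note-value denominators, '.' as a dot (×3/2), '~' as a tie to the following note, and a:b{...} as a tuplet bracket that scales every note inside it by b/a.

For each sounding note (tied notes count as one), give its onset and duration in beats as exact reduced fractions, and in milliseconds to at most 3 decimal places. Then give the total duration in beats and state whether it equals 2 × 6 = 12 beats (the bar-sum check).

1) 0.0ms=0b +1180.328ms=12/5b
2) 1180.328ms=12/5b +1180.328ms=12/5b
3) 2360.656ms=24/5b +590.164ms=6/5b
4) 2950.82ms=6b +1475.41ms=3b
5) 4426.23ms=9b +1475.41ms=3b
Σ=12b of 12 (122bpm 6/8) — PASS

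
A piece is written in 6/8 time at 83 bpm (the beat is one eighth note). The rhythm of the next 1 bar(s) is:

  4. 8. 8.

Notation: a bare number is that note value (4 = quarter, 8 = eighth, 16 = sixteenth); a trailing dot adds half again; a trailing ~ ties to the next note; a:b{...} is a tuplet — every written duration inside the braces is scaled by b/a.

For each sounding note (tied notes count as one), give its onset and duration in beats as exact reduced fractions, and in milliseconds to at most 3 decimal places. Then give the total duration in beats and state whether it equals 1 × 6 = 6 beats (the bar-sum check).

1) 0.0ms=0b +2168.675ms=3b
2) 2168.675ms=3b +1084.337ms=3/2b
3) 3253.012ms=9/2b +1084.337ms=3/2b
Σ=6b of 6 (83bpm 6/8) — PASS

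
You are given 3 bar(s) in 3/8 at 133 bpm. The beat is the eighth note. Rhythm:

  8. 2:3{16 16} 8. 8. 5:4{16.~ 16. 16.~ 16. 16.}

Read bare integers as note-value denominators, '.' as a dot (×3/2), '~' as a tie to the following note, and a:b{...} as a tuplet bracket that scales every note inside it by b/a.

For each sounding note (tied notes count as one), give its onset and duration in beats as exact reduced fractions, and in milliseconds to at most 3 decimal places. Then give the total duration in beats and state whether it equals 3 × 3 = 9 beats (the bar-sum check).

1) 0.0ms=0b +676.692ms=3/2b
2) 676.692ms=3/2b +338.346ms=3/4b
3) 1015.038ms=9/4b +338.346ms=3/4b
4) 1353.383ms=3b +676.692ms=3/2b
5) 2030.075ms=9/2b +676.692ms=3/2b
6) 2706.767ms=6b +541.353ms=6/5b
7) 3248.12ms=36/5b +541.353ms=6/5b
8) 3789.474ms=42/5b +270.677ms=3/5b
Σ=9b of 9 (133bpm 3/8) — PASS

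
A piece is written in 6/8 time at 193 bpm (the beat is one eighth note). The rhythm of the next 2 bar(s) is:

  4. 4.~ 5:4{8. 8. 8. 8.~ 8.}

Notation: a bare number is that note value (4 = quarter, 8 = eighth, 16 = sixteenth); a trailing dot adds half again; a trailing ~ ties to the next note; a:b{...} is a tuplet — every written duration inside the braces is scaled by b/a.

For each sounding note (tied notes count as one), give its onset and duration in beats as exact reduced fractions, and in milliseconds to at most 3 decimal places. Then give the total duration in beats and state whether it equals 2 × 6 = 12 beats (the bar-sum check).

1) 0.0ms=0b +932.642ms=3b
2) 932.642ms=3b +1305.699ms=21/5b
3) 2238.342ms=36/5b +373.057ms=6/5b
4) 2611.399ms=42/5b +373.057ms=6/5b
5) 2984.456ms=48/5b +746.114ms=12/5b
Σ=12b of 12 (193bpm 6/8) — PASS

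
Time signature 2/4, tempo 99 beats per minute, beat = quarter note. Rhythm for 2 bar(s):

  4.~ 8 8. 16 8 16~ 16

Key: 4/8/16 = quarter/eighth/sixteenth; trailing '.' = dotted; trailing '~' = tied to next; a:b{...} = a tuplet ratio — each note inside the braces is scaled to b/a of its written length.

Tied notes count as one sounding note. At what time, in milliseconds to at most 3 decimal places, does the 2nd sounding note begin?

note 2 onset = 2b = 1212.121ms

1. 0.0ms @ 0 + 1212.121ms (2)
2. 1212.121ms @ 2 + 454.545ms (3/4)
3. 1666.667ms @ 11/4 + 151.515ms (1/4)
4. 1818.182ms @ 3 + 303.03ms (1/2)
5. 2121.212ms @ 7/2 + 303.03ms (1/2)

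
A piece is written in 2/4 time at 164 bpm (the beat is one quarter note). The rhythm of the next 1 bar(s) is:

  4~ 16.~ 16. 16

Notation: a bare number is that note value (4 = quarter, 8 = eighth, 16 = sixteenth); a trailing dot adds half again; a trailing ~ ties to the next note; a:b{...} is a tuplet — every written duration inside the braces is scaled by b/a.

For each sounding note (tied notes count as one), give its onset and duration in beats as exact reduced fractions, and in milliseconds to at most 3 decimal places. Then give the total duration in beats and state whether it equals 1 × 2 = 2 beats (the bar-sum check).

1) 0.0ms=0b +640.244ms=7/4b
2) 640.244ms=7/4b +91.463ms=1/4b
Σ=2b of 2 (164bpm 2/4) — PASS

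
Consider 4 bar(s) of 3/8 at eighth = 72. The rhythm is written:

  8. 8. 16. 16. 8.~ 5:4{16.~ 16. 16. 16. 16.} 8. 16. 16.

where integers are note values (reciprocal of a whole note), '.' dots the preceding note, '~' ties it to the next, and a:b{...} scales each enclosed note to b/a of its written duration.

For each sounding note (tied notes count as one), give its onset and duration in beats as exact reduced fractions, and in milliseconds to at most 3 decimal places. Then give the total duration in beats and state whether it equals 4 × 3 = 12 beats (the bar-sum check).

1) 0.0ms=0b +1250.0ms=3/2b
2) 1250.0ms=3/2b +1250.0ms=3/2b
3) 2500.0ms=3b +625.0ms=3/4b
4) 3125.0ms=15/4b +625.0ms=3/4b
5) 3750.0ms=9/2b +2250.0ms=27/10b
6) 6000.0ms=36/5b +500.0ms=3/5b
7) 6500.0ms=39/5b +500.0ms=3/5b
8) 7000.0ms=42/5b +500.0ms=3/5b
9) 7500.0ms=9b +1250.0ms=3/2b
10) 8750.0ms=21/2b +625.0ms=3/4b
11) 9375.0ms=45/4b +625.0ms=3/4b
Σ=12b of 12 (72bpm 3/8) — PASS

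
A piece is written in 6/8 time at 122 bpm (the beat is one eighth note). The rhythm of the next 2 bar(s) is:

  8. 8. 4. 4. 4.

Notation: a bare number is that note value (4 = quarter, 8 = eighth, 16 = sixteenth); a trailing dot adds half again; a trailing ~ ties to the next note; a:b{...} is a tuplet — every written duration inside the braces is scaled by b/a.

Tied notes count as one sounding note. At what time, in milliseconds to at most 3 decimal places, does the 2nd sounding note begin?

1. 0.0ms @ 0 + 737.705ms (3/2)
2. 737.705ms @ 3/2 + 737.705ms (3/2)
3. 1475.41ms @ 3 + 1475.41ms (3)
4. 2950.82ms @ 6 + 1475.41ms (3)
5. 4426.23ms @ 9 + 1475.41ms (3)

note 2 onset = 3/2b = 737.705ms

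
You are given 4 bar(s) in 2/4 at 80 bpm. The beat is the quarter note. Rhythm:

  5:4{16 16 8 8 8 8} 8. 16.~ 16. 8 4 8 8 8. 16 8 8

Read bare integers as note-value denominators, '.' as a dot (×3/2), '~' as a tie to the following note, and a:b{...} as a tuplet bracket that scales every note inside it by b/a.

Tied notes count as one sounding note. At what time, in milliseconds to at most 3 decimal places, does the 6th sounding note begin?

note 6 onset = 8/5b = 1200.0ms

1. 0.0ms @ 0 + 150.0ms (1/5)
2. 150.0ms @ 1/5 + 150.0ms (1/5)
3. 300.0ms @ 2/5 + 300.0ms (2/5)
4. 600.0ms @ 4/5 + 300.0ms (2/5)
5. 900.0ms @ 6/5 + 300.0ms (2/5)
6. 1200.0ms @ 8/5 + 300.0ms (2/5)
7. 1500.0ms @ 2 + 562.5ms (3/4)
8. 2062.5ms @ 11/4 + 562.5ms (3/4)
9. 2625.0ms @ 7/2 + 375.0ms (1/2)
10. 3000.0ms @ 4 + 750.0ms (1)
11. 3750.0ms @ 5 + 375.0ms (1/2)
12. 4125.0ms @ 11/2 + 375.0ms (1/2)
13. 4500.0ms @ 6 + 562.5ms (3/4)
14. 5062.5ms @ 27/4 + 187.5ms (1/4)
15. 5250.0ms @ 7 + 375.0ms (1/2)
16. 5625.0ms @ 15/2 + 375.0ms (1/2)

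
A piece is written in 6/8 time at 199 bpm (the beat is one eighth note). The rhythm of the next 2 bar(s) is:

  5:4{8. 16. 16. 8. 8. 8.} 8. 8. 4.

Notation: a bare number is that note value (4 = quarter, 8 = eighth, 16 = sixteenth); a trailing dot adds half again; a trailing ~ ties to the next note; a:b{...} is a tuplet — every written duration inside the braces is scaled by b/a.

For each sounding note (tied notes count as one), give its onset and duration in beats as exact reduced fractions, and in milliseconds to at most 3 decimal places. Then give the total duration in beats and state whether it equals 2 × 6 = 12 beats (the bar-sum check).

1) 0.0ms=0b +361.809ms=6/5b
2) 361.809ms=6/5b +180.905ms=3/5b
3) 542.714ms=9/5b +180.905ms=3/5b
4) 723.618ms=12/5b +361.809ms=6/5b
5) 1085.427ms=18/5b +361.809ms=6/5b
6) 1447.236ms=24/5b +361.809ms=6/5b
7) 1809.045ms=6b +452.261ms=3/2b
8) 2261.307ms=15/2b +452.261ms=3/2b
9) 2713.568ms=9b +904.523ms=3b
Σ=12b of 12 (199bpm 6/8) — PASS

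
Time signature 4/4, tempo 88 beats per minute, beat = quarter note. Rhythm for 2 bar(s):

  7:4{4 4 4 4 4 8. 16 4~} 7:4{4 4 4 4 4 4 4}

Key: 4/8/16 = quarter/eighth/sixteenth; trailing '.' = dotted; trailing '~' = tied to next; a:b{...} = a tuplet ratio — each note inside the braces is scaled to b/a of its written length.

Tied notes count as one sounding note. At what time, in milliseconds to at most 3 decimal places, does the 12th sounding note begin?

note 12 onset = 44/7b = 4285.714ms

1. 0.0ms @ 0 + 389.61ms (4/7)
2. 389.61ms @ 4/7 + 389.61ms (4/7)
3. 779.221ms @ 8/7 + 389.61ms (4/7)
4. 1168.831ms @ 12/7 + 389.61ms (4/7)
5. 1558.442ms @ 16/7 + 389.61ms (4/7)
6. 1948.052ms @ 20/7 + 292.208ms (3/7)
7. 2240.26ms @ 23/7 + 97.403ms (1/7)
8. 2337.662ms @ 24/7 + 779.221ms (8/7)
9. 3116.883ms @ 32/7 + 389.61ms (4/7)
10. 3506.494ms @ 36/7 + 389.61ms (4/7)
11. 3896.104ms @ 40/7 + 389.61ms (4/7)
12. 4285.714ms @ 44/7 + 389.61ms (4/7)
13. 4675.325ms @ 48/7 + 389.61ms (4/7)
14. 5064.935ms @ 52/7 + 389.61ms (4/7)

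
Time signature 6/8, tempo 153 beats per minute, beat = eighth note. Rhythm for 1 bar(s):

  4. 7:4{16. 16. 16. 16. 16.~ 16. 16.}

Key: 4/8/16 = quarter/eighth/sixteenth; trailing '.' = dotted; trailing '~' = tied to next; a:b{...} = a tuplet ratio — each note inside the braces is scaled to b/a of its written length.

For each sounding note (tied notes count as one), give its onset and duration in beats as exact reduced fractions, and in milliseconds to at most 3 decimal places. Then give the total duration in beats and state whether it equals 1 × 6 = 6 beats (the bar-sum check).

1) 0.0ms=0b +1176.471ms=3b
2) 1176.471ms=3b +168.067ms=3/7b
3) 1344.538ms=24/7b +168.067ms=3/7b
4) 1512.605ms=27/7b +168.067ms=3/7b
5) 1680.672ms=30/7b +168.067ms=3/7b
6) 1848.739ms=33/7b +336.134ms=6/7b
7) 2184.874ms=39/7b +168.067ms=3/7b
Σ=6b of 6 (153bpm 6/8) — PASS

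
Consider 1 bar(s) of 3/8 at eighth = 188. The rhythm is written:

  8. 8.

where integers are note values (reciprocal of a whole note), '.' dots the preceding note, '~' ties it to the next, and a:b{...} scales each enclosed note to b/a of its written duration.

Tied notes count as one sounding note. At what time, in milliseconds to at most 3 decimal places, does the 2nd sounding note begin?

1. 0.0ms @ 0 + 478.723ms (3/2)
2. 478.723ms @ 3/2 + 478.723ms (3/2)

note 2 onset = 3/2b = 478.723ms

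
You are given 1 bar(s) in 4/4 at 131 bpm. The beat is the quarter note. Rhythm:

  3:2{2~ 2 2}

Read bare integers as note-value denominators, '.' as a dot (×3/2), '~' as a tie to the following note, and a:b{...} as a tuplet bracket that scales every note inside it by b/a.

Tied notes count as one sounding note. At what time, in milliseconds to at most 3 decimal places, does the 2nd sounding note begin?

note 2 onset = 8/3b = 1221.374ms

1. 0.0ms @ 0 + 1221.374ms (8/3)
2. 1221.374ms @ 8/3 + 610.687ms (4/3)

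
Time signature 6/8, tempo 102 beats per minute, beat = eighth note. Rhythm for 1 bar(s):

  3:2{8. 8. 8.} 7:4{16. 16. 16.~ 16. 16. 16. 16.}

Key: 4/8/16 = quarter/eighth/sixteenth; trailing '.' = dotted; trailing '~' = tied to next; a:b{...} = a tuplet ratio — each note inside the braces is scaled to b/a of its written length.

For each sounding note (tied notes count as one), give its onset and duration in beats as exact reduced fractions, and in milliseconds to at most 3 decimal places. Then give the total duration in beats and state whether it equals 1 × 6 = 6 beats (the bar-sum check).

1) 0.0ms=0b +588.235ms=1b
2) 588.235ms=1b +588.235ms=1b
3) 1176.471ms=2b +588.235ms=1b
4) 1764.706ms=3b +252.101ms=3/7b
5) 2016.807ms=24/7b +252.101ms=3/7b
6) 2268.908ms=27/7b +504.202ms=6/7b
7) 2773.109ms=33/7b +252.101ms=3/7b
8) 3025.21ms=36/7b +252.101ms=3/7b
9) 3277.311ms=39/7b +252.101ms=3/7b
Σ=6b of 6 (102bpm 6/8) — PASS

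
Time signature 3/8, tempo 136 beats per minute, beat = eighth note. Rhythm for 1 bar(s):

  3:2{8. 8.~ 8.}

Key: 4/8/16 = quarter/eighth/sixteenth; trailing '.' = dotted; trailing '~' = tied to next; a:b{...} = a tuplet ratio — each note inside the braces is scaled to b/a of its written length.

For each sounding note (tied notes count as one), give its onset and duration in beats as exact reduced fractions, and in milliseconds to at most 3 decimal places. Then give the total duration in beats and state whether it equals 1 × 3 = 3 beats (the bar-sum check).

1) 0.0ms=0b +441.176ms=1b
2) 441.176ms=1b +882.353ms=2b
Σ=3b of 3 (136bpm 3/8) — PASS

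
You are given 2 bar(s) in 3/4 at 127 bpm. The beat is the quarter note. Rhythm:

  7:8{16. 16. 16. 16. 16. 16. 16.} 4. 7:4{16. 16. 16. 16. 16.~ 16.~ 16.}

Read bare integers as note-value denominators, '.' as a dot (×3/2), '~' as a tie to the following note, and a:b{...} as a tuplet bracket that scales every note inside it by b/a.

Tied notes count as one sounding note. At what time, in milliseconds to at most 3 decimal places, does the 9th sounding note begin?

note 9 onset = 9/2b = 2125.984ms

1. 0.0ms @ 0 + 202.475ms (3/7)
2. 202.475ms @ 3/7 + 202.475ms (3/7)
3. 404.949ms @ 6/7 + 202.475ms (3/7)
4. 607.424ms @ 9/7 + 202.475ms (3/7)
5. 809.899ms @ 12/7 + 202.475ms (3/7)
6. 1012.373ms @ 15/7 + 202.475ms (3/7)
7. 1214.848ms @ 18/7 + 202.475ms (3/7)
8. 1417.323ms @ 3 + 708.661ms (3/2)
9. 2125.984ms @ 9/2 + 101.237ms (3/14)
10. 2227.222ms @ 33/7 + 101.237ms (3/14)
11. 2328.459ms @ 69/14 + 101.237ms (3/14)
12. 2429.696ms @ 36/7 + 101.237ms (3/14)
13. 2530.934ms @ 75/14 + 303.712ms (9/14)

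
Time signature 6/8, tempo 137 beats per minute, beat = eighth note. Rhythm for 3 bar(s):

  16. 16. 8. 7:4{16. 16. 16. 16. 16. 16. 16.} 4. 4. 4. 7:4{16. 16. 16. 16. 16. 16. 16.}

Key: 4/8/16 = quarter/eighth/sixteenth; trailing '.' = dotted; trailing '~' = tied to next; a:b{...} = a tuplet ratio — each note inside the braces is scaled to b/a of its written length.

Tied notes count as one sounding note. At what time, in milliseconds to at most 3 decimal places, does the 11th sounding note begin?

note 11 onset = 6b = 2627.737ms

1. 0.0ms @ 0 + 328.467ms (3/4)
2. 328.467ms @ 3/4 + 328.467ms (3/4)
3. 656.934ms @ 3/2 + 656.934ms (3/2)
4. 1313.869ms @ 3 + 187.696ms (3/7)
5. 1501.564ms @ 24/7 + 187.696ms (3/7)
6. 1689.26ms @ 27/7 + 187.696ms (3/7)
7. 1876.955ms @ 30/7 + 187.696ms (3/7)
8. 2064.651ms @ 33/7 + 187.696ms (3/7)
9. 2252.346ms @ 36/7 + 187.696ms (3/7)
10. 2440.042ms @ 39/7 + 187.696ms (3/7)
11. 2627.737ms @ 6 + 1313.869ms (3)
12. 3941.606ms @ 9 + 1313.869ms (3)
13. 5255.474ms @ 12 + 1313.869ms (3)
14. 6569.343ms @ 15 + 187.696ms (3/7)
15. 6757.039ms @ 108/7 + 187.696ms (3/7)
16. 6944.734ms @ 111/7 + 187.696ms (3/7)
17. 7132.43ms @ 114/7 + 187.696ms (3/7)
18. 7320.125ms @ 117/7 + 187.696ms (3/7)
19. 7507.821ms @ 120/7 + 187.696ms (3/7)
20. 7695.516ms @ 123/7 + 187.696ms (3/7)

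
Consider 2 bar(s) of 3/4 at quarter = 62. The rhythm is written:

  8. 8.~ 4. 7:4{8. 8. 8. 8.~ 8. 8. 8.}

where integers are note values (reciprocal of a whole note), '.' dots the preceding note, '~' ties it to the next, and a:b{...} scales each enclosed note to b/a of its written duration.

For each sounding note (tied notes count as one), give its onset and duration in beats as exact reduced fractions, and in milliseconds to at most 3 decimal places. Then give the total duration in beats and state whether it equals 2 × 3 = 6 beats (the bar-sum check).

1) 0.0ms=0b +725.806ms=3/4b
2) 725.806ms=3/4b +2177.419ms=9/4b
3) 2903.226ms=3b +414.747ms=3/7b
4) 3317.972ms=24/7b +414.747ms=3/7b
5) 3732.719ms=27/7b +414.747ms=3/7b
6) 4147.465ms=30/7b +829.493ms=6/7b
7) 4976.959ms=36/7b +414.747ms=3/7b
8) 5391.705ms=39/7b +414.747ms=3/7b
Σ=6b of 6 (62bpm 3/4) — PASS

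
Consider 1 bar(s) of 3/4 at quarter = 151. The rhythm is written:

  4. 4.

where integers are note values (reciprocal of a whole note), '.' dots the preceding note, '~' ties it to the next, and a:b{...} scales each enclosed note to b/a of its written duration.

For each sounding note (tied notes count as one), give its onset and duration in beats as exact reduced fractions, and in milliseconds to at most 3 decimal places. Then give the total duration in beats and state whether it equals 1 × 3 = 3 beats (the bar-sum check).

1) 0.0ms=0b +596.026ms=3/2b
2) 596.026ms=3/2b +596.026ms=3/2b
Σ=3b of 3 (151bpm 3/4) — PASS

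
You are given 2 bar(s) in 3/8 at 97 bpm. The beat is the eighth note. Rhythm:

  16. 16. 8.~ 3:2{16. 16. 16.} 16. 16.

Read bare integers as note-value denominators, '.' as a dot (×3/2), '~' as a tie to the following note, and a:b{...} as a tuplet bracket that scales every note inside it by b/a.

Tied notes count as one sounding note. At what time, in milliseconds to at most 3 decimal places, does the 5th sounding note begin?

1. 0.0ms @ 0 + 463.918ms (3/4)
2. 463.918ms @ 3/4 + 463.918ms (3/4)
3. 927.835ms @ 3/2 + 1237.113ms (2)
4. 2164.948ms @ 7/2 + 309.278ms (1/2)
5. 2474.227ms @ 4 + 309.278ms (1/2)
6. 2783.505ms @ 9/2 + 463.918ms (3/4)
7. 3247.423ms @ 21/4 + 463.918ms (3/4)

note 5 onset = 4b = 2474.227ms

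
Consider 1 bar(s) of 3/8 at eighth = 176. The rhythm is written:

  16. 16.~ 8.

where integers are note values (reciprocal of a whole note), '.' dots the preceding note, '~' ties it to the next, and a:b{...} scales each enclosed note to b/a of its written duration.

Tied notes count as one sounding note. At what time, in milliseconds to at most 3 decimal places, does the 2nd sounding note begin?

note 2 onset = 3/4b = 255.682ms

1. 0.0ms @ 0 + 255.682ms (3/4)
2. 255.682ms @ 3/4 + 767.045ms (9/4)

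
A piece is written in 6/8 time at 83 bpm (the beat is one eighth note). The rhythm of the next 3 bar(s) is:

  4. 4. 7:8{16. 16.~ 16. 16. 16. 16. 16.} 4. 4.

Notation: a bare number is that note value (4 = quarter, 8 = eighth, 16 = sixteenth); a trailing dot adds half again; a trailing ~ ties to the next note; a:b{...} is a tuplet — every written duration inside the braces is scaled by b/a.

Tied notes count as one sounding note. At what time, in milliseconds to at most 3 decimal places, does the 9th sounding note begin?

note 9 onset = 12b = 8674.699ms

1. 0.0ms @ 0 + 2168.675ms (3)
2. 2168.675ms @ 3 + 2168.675ms (3)
3. 4337.349ms @ 6 + 619.621ms (6/7)
4. 4956.971ms @ 48/7 + 1239.243ms (12/7)
5. 6196.213ms @ 60/7 + 619.621ms (6/7)
6. 6815.835ms @ 66/7 + 619.621ms (6/7)
7. 7435.456ms @ 72/7 + 619.621ms (6/7)
8. 8055.077ms @ 78/7 + 619.621ms (6/7)
9. 8674.699ms @ 12 + 2168.675ms (3)
10. 10843.373ms @ 15 + 2168.675ms (3)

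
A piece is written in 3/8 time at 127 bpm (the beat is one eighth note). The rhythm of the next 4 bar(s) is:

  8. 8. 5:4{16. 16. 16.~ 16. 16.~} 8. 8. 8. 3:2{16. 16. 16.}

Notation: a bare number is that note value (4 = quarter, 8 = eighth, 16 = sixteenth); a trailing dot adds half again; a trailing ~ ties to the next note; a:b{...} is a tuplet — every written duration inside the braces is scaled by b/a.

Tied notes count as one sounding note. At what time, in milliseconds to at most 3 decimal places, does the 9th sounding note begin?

note 9 onset = 21/2b = 4960.63ms

1. 0.0ms @ 0 + 708.661ms (3/2)
2. 708.661ms @ 3/2 + 708.661ms (3/2)
3. 1417.323ms @ 3 + 283.465ms (3/5)
4. 1700.787ms @ 18/5 + 283.465ms (3/5)
5. 1984.252ms @ 21/5 + 566.929ms (6/5)
6. 2551.181ms @ 27/5 + 992.126ms (21/10)
7. 3543.307ms @ 15/2 + 708.661ms (3/2)
8. 4251.969ms @ 9 + 708.661ms (3/2)
9. 4960.63ms @ 21/2 + 236.22ms (1/2)
10. 5196.85ms @ 11 + 236.22ms (1/2)
11. 5433.071ms @ 23/2 + 236.22ms (1/2)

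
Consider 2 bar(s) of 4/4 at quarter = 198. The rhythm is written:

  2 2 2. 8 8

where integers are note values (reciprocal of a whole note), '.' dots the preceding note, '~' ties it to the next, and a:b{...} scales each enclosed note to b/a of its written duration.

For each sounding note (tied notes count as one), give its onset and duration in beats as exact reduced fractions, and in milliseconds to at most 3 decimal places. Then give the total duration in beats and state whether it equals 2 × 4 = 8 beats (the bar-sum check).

1) 0.0ms=0b +606.061ms=2b
2) 606.061ms=2b +606.061ms=2b
3) 1212.121ms=4b +909.091ms=3b
4) 2121.212ms=7b +151.515ms=1/2b
5) 2272.727ms=15/2b +151.515ms=1/2b
Σ=8b of 8 (198bpm 4/4) — PASS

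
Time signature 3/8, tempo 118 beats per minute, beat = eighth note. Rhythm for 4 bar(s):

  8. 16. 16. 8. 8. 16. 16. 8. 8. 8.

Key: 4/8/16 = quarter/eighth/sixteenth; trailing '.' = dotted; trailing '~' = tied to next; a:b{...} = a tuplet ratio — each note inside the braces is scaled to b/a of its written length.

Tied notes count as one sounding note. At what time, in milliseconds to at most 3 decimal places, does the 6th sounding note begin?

1. 0.0ms @ 0 + 762.712ms (3/2)
2. 762.712ms @ 3/2 + 381.356ms (3/4)
3. 1144.068ms @ 9/4 + 381.356ms (3/4)
4. 1525.424ms @ 3 + 762.712ms (3/2)
5. 2288.136ms @ 9/2 + 762.712ms (3/2)
6. 3050.847ms @ 6 + 381.356ms (3/4)
7. 3432.203ms @ 27/4 + 381.356ms (3/4)
8. 3813.559ms @ 15/2 + 762.712ms (3/2)
9. 4576.271ms @ 9 + 762.712ms (3/2)
10. 5338.983ms @ 21/2 + 762.712ms (3/2)

note 6 onset = 6b = 3050.847ms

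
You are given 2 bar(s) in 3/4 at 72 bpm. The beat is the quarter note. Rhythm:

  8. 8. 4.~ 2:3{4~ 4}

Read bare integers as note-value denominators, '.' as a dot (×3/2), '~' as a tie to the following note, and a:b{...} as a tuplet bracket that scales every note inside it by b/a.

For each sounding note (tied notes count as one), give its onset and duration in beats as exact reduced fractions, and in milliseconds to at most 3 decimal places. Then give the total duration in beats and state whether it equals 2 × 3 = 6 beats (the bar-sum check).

1) 0.0ms=0b +625.0ms=3/4b
2) 625.0ms=3/4b +625.0ms=3/4b
3) 1250.0ms=3/2b +3750.0ms=9/2b
Σ=6b of 6 (72bpm 3/4) — PASS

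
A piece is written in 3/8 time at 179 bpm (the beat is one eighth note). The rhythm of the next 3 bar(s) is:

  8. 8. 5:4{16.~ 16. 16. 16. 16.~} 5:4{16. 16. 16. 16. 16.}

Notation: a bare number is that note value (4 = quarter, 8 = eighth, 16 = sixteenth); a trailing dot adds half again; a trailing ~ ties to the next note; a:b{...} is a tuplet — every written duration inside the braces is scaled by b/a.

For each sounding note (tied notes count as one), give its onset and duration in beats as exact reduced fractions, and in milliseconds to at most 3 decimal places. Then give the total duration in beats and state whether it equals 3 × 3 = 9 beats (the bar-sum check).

1) 0.0ms=0b +502.793ms=3/2b
2) 502.793ms=3/2b +502.793ms=3/2b
3) 1005.587ms=3b +402.235ms=6/5b
4) 1407.821ms=21/5b +201.117ms=3/5b
5) 1608.939ms=24/5b +201.117ms=3/5b
6) 1810.056ms=27/5b +402.235ms=6/5b
7) 2212.291ms=33/5b +201.117ms=3/5b
8) 2413.408ms=36/5b +201.117ms=3/5b
9) 2614.525ms=39/5b +201.117ms=3/5b
10) 2815.642ms=42/5b +201.117ms=3/5b
Σ=9b of 9 (179bpm 3/8) — PASS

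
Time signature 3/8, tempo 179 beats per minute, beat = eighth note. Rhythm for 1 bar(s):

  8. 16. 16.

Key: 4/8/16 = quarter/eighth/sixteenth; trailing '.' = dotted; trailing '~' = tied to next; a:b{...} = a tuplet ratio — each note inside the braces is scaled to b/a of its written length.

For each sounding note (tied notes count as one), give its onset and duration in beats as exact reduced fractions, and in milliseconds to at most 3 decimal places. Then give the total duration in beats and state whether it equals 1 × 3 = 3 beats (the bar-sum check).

1) 0.0ms=0b +502.793ms=3/2b
2) 502.793ms=3/2b +251.397ms=3/4b
3) 754.19ms=9/4b +251.397ms=3/4b
Σ=3b of 3 (179bpm 3/8) — PASS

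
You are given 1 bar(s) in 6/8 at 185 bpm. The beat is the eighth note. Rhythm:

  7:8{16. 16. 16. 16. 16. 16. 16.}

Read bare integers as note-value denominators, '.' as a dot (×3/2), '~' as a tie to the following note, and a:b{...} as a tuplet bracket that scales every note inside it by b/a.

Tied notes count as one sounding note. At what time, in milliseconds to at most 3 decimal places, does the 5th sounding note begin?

note 5 onset = 24/7b = 1111.969ms

1. 0.0ms @ 0 + 277.992ms (6/7)
2. 277.992ms @ 6/7 + 277.992ms (6/7)
3. 555.985ms @ 12/7 + 277.992ms (6/7)
4. 833.977ms @ 18/7 + 277.992ms (6/7)
5. 1111.969ms @ 24/7 + 277.992ms (6/7)
6. 1389.961ms @ 30/7 + 277.992ms (6/7)
7. 1667.954ms @ 36/7 + 277.992ms (6/7)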